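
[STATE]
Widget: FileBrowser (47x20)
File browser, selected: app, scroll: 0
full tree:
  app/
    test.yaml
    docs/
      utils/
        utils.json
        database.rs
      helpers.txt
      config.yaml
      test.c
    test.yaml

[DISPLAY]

> [-] app/                                     
    test.yaml                                  
    [+] docs/                                  
    test.yaml                                  
                                               
                                               
                                               
                                               
                                               
                                               
                                               
                                               
                                               
                                               
                                               
                                               
                                               
                                               
                                               
                                               


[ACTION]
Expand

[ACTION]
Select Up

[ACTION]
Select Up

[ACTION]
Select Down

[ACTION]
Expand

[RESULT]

  [-] app/                                     
  > test.yaml                                  
    [+] docs/                                  
    test.yaml                                  
                                               
                                               
                                               
                                               
                                               
                                               
                                               
                                               
                                               
                                               
                                               
                                               
                                               
                                               
                                               
                                               


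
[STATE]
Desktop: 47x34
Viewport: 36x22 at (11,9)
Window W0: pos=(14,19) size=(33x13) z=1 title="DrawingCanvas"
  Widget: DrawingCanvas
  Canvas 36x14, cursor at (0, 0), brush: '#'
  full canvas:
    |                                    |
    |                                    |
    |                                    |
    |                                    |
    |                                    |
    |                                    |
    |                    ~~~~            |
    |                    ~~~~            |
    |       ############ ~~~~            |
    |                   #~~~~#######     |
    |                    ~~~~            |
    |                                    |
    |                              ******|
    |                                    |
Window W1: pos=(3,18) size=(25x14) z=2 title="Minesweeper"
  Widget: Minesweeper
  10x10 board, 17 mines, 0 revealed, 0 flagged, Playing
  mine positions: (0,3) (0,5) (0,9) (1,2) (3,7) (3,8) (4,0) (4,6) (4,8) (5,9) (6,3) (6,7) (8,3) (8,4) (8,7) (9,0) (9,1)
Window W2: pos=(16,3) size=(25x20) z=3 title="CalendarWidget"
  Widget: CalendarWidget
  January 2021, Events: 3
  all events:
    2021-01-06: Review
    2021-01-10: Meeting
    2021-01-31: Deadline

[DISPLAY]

     ┃ 4  5  6*  7  8  9 10* ┃      
     ┃11 12 13 14 15 16 17   ┃      
     ┃18 19 20 21 22 23 24   ┃      
     ┃25 26 27 28 29 30 31*  ┃      
     ┃                       ┃      
     ┃                       ┃      
     ┃                       ┃      
     ┃                       ┃      
     ┃                       ┃      
━━━━━┃                       ┃      
eeper┃                       ┃━━━━━┓
─────┃                       ┃     ┃
■■■  ┃                       ┃─────┨
■■■  ┗━━━━━━━━━━━━━━━━━━━━━━━┛     ┃
■■■             ┃                  ┃
■■■             ┃                  ┃
■■■             ┃                  ┃
■■■             ┃                  ┃
■■■             ┃                  ┃
■■■             ┃       ~~~~       ┃
■■■             ┃       ~~~~       ┃
■■■             ┃###### ~~~~       ┃


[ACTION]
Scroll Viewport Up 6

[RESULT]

     ┏━━━━━━━━━━━━━━━━━━━━━━━┓      
     ┃ CalendarWidget        ┃      
     ┠───────────────────────┨      
     ┃      January 2021     ┃      
     ┃Mo Tu We Th Fr Sa Su   ┃      
     ┃             1  2  3   ┃      
     ┃ 4  5  6*  7  8  9 10* ┃      
     ┃11 12 13 14 15 16 17   ┃      
     ┃18 19 20 21 22 23 24   ┃      
     ┃25 26 27 28 29 30 31*  ┃      
     ┃                       ┃      
     ┃                       ┃      
     ┃                       ┃      
     ┃                       ┃      
     ┃                       ┃      
━━━━━┃                       ┃      
eeper┃                       ┃━━━━━┓
─────┃                       ┃     ┃
■■■  ┃                       ┃─────┨
■■■  ┗━━━━━━━━━━━━━━━━━━━━━━━┛     ┃
■■■             ┃                  ┃
■■■             ┃                  ┃


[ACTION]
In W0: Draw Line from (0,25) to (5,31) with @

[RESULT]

     ┏━━━━━━━━━━━━━━━━━━━━━━━┓      
     ┃ CalendarWidget        ┃      
     ┠───────────────────────┨      
     ┃      January 2021     ┃      
     ┃Mo Tu We Th Fr Sa Su   ┃      
     ┃             1  2  3   ┃      
     ┃ 4  5  6*  7  8  9 10* ┃      
     ┃11 12 13 14 15 16 17   ┃      
     ┃18 19 20 21 22 23 24   ┃      
     ┃25 26 27 28 29 30 31*  ┃      
     ┃                       ┃      
     ┃                       ┃      
     ┃                       ┃      
     ┃                       ┃      
     ┃                       ┃      
━━━━━┃                       ┃      
eeper┃                       ┃━━━━━┓
─────┃                       ┃     ┃
■■■  ┃                       ┃─────┨
■■■  ┗━━━━━━━━━━━━━━━━━━━━━━━┛     ┃
■■■             ┃             @    ┃
■■■             ┃              @@  ┃


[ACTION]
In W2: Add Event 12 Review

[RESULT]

     ┏━━━━━━━━━━━━━━━━━━━━━━━┓      
     ┃ CalendarWidget        ┃      
     ┠───────────────────────┨      
     ┃      January 2021     ┃      
     ┃Mo Tu We Th Fr Sa Su   ┃      
     ┃             1  2  3   ┃      
     ┃ 4  5  6*  7  8  9 10* ┃      
     ┃11 12* 13 14 15 16 17  ┃      
     ┃18 19 20 21 22 23 24   ┃      
     ┃25 26 27 28 29 30 31*  ┃      
     ┃                       ┃      
     ┃                       ┃      
     ┃                       ┃      
     ┃                       ┃      
     ┃                       ┃      
━━━━━┃                       ┃      
eeper┃                       ┃━━━━━┓
─────┃                       ┃     ┃
■■■  ┃                       ┃─────┨
■■■  ┗━━━━━━━━━━━━━━━━━━━━━━━┛     ┃
■■■             ┃             @    ┃
■■■             ┃              @@  ┃


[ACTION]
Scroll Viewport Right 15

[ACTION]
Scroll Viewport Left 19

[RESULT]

                ┏━━━━━━━━━━━━━━━━━━━
                ┃ CalendarWidget    
                ┠───────────────────
                ┃      January 2021 
                ┃Mo Tu We Th Fr Sa S
                ┃             1  2  
                ┃ 4  5  6*  7  8  9 
                ┃11 12* 13 14 15 16 
                ┃18 19 20 21 22 23 2
                ┃25 26 27 28 29 30 3
                ┃                   
                ┃                   
                ┃                   
                ┃                   
                ┃                   
   ┏━━━━━━━━━━━━┃                   
   ┃ Minesweeper┃                   
   ┠────────────┃                   
   ┃■■■■■■■■■■  ┃                   
   ┃■■■■■■■■■■  ┗━━━━━━━━━━━━━━━━━━━
   ┃■■■■■■■■■■             ┃        
   ┃■■■■■■■■■■             ┃        


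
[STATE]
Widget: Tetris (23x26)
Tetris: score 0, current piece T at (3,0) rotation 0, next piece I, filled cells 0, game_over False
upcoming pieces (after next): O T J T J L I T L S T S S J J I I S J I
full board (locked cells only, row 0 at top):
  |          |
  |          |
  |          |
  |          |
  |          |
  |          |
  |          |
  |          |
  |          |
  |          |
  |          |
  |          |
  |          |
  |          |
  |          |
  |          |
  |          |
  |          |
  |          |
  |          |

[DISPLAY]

    ▒     │Next:       
   ▒▒▒    │████        
          │            
          │            
          │            
          │            
          │Score:      
          │0           
          │            
          │            
          │            
          │            
          │            
          │            
          │            
          │            
          │            
          │            
          │            
          │            
          │            
          │            
          │            
          │            
          │            
          │            


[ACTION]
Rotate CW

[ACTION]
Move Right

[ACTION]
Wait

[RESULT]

          │Next:       
    ▒     │████        
    ▒▒    │            
    ▒     │            
          │            
          │            
          │Score:      
          │0           
          │            
          │            
          │            
          │            
          │            
          │            
          │            
          │            
          │            
          │            
          │            
          │            
          │            
          │            
          │            
          │            
          │            
          │            


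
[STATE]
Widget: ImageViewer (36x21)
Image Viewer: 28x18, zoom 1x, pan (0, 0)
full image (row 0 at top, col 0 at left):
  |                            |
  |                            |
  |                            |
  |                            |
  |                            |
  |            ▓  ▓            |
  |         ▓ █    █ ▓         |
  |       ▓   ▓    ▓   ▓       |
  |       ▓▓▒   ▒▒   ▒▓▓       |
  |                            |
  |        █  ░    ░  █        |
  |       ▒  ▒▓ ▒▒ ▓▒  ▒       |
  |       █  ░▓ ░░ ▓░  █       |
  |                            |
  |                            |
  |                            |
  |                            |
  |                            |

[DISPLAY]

                                    
                                    
                                    
                                    
                                    
            ▓  ▓                    
         ▓ █    █ ▓                 
       ▓   ▓    ▓   ▓               
       ▓▓▒   ▒▒   ▒▓▓               
                                    
        █  ░    ░  █                
       ▒  ▒▓ ▒▒ ▓▒  ▒               
       █  ░▓ ░░ ▓░  █               
                                    
                                    
                                    
                                    
                                    
                                    
                                    
                                    


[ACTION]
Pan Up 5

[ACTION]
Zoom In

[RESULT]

                                    
                                    
                                    
                                    
                                    
                                    
                                    
                                    
                                    
                                    
                        ▓▓    ▓▓    
                        ▓▓    ▓▓    
                  ▓▓  ██        ██  
                  ▓▓  ██        ██  
              ▓▓      ▓▓        ▓▓  
              ▓▓      ▓▓        ▓▓  
              ▓▓▓▓▒▒      ▒▒▒▒      
              ▓▓▓▓▒▒      ▒▒▒▒      
                                    
                                    
                ██    ░░        ░░  


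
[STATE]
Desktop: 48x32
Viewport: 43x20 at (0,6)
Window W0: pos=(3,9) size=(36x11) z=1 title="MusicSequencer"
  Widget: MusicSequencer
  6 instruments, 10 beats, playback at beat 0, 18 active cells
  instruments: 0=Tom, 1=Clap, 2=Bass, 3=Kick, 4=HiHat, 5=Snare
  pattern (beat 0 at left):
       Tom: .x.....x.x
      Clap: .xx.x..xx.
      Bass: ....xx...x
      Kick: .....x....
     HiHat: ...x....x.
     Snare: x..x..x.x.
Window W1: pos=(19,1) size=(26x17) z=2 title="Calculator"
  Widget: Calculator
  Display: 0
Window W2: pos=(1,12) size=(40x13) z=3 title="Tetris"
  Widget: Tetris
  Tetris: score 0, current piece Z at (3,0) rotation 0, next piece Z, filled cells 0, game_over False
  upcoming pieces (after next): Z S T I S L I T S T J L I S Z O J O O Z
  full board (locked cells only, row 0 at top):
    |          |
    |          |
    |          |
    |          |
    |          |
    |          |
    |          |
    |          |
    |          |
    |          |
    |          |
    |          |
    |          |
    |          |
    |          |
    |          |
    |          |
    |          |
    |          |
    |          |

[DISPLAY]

                   ┃│ 7 │ 8 │ 9 │ ÷ │      
                   ┃├───┼───┼───┼───┤      
                   ┃│ 4 │ 5 │ 6 │ × │      
   ┏━━━━━━━━━━━━━━━┃├───┼───┼───┼───┤      
   ┃ MusicSequencer┃│ 1 │ 2 │ 3 │ - │      
   ┠───────────────┃├───┼───┼───┼───┤      
 ┏━━━━━━━━━━━━━━━━━━━━━━━━━━━━━━━━━━━━━━┓  
 ┃ Tetris                               ┃  
 ┠──────────────────────────────────────┨  
 ┃          │Next:                      ┃  
 ┃          │▓▓                         ┃  
 ┃          │ ▓▓                        ┃━━
 ┃          │                           ┃  
 ┃          │                           ┃  
 ┃          │                           ┃  
 ┃          │Score:                     ┃  
 ┃          │0                          ┃  
 ┃          │                           ┃  
 ┗━━━━━━━━━━━━━━━━━━━━━━━━━━━━━━━━━━━━━━┛  
                                           


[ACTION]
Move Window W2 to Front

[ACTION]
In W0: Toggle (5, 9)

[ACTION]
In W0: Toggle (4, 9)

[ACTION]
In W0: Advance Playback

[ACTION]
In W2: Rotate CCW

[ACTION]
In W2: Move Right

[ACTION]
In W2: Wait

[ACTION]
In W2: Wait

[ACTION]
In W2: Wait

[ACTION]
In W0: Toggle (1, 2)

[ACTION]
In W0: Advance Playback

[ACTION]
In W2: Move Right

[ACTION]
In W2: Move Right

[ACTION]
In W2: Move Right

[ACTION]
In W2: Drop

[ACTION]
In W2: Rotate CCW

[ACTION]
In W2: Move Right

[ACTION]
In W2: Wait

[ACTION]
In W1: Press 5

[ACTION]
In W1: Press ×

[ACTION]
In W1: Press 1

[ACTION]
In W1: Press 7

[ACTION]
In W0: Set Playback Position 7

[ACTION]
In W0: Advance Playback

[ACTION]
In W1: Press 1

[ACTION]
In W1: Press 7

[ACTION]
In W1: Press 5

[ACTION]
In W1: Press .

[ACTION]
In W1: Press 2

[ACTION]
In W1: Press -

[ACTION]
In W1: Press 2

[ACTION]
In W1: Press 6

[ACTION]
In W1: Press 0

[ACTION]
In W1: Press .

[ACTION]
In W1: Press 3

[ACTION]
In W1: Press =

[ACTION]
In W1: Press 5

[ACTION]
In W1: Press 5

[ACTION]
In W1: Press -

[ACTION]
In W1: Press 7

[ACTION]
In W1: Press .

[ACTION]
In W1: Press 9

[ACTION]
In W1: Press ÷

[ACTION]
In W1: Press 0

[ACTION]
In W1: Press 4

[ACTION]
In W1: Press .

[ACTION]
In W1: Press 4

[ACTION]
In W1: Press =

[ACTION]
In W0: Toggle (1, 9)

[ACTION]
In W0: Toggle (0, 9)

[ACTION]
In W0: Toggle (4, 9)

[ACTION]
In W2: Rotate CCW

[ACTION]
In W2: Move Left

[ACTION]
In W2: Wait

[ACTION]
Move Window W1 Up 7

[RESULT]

                   ┃├───┼───┼───┼───┤      
                   ┃│ 4 │ 5 │ 6 │ × │      
                   ┃├───┼───┼───┼───┤      
   ┏━━━━━━━━━━━━━━━┃│ 1 │ 2 │ 3 │ - │      
   ┃ MusicSequencer┃├───┼───┼───┼───┤      
   ┠───────────────┃│ 0 │ . │ = │ + │      
 ┏━━━━━━━━━━━━━━━━━━━━━━━━━━━━━━━━━━━━━━┓  
 ┃ Tetris                               ┃  
 ┠──────────────────────────────────────┨  
 ┃          │Next:                      ┃  
 ┃          │▓▓                         ┃━━
 ┃          │ ▓▓                        ┃  
 ┃          │                           ┃  
 ┃          │                           ┃  
 ┃          │                           ┃  
 ┃          │Score:                     ┃  
 ┃          │0                          ┃  
 ┃          │                           ┃  
 ┗━━━━━━━━━━━━━━━━━━━━━━━━━━━━━━━━━━━━━━┛  
                                           


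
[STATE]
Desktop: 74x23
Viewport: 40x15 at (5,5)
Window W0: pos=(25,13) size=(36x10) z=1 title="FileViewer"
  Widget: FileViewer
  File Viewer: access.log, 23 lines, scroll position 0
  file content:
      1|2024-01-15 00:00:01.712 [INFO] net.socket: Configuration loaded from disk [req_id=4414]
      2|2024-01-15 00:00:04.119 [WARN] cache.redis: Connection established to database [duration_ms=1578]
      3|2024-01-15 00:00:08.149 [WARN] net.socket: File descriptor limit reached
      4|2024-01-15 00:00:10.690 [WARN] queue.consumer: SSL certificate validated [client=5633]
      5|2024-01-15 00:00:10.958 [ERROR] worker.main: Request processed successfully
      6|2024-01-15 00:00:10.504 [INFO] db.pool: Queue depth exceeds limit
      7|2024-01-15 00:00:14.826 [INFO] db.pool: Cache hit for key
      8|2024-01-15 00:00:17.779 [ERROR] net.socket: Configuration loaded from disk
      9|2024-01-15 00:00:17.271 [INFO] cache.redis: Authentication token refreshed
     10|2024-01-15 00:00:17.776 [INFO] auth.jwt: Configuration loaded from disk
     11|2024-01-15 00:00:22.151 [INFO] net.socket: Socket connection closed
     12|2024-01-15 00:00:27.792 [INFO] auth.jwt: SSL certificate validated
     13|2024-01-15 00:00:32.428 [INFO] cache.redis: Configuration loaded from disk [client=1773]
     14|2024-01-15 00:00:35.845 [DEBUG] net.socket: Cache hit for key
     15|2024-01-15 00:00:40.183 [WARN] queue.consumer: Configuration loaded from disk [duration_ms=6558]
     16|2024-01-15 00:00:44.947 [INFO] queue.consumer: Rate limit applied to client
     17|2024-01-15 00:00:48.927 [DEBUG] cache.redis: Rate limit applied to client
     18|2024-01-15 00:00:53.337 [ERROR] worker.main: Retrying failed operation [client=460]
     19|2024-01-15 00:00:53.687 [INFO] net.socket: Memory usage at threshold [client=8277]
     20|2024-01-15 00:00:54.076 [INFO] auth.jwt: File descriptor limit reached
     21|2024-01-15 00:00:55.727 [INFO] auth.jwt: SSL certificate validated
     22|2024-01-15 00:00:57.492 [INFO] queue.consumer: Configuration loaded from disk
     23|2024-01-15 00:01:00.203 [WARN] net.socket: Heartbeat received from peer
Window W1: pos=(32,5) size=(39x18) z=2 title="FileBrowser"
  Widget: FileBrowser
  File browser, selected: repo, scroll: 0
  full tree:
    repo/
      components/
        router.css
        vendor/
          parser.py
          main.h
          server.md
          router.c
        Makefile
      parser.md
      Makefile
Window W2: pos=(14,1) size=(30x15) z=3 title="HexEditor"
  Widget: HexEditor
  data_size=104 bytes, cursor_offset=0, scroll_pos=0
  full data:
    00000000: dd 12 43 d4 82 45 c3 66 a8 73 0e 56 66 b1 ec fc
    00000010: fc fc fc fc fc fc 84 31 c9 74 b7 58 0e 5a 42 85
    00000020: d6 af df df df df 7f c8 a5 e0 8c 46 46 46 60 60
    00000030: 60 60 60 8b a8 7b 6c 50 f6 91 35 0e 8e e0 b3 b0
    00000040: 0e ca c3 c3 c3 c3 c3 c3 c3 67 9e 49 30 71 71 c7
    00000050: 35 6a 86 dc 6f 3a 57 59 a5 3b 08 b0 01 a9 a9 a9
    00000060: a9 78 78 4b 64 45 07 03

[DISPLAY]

         ┃00000010  fc fc fc fc fc fc ┃━
         ┃00000020  d6 af df df df df ┃r
         ┃00000030  60 60 60 8b a8 7b ┃─
         ┃00000040  0e ca c3 c3 c3 c3 ┃ 
         ┃00000050  35 6a 86 dc 6f 3a ┃p
         ┃00000060  a9 78 78 4b 64 45 ┃m
         ┃                            ┃e
         ┃                            ┃ 
         ┃                            ┃ 
         ┃                            ┃ 
         ┗━━━━━━━━━━━━━━━━━━━━━━━━━━━━┛ 
                    ┃2024-0┃            
                    ┃2024-0┃            
                    ┃2024-0┃            
                    ┃2024-0┃            


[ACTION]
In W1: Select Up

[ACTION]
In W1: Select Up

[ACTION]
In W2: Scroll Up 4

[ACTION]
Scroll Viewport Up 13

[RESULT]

                                        
         ┏━━━━━━━━━━━━━━━━━━━━━━━━━━━━┓ 
         ┃ HexEditor                  ┃ 
         ┠────────────────────────────┨ 
         ┃00000000  DD 12 43 d4 82 45 ┃ 
         ┃00000010  fc fc fc fc fc fc ┃━
         ┃00000020  d6 af df df df df ┃r
         ┃00000030  60 60 60 8b a8 7b ┃─
         ┃00000040  0e ca c3 c3 c3 c3 ┃ 
         ┃00000050  35 6a 86 dc 6f 3a ┃p
         ┃00000060  a9 78 78 4b 64 45 ┃m
         ┃                            ┃e
         ┃                            ┃ 
         ┃                            ┃ 
         ┃                            ┃ 


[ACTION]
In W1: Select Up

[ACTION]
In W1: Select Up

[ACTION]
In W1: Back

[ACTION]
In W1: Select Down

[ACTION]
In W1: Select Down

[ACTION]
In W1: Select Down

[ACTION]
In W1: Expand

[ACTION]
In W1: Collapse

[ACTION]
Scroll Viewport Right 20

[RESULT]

                                        
━━━━━━━━━━━━━━━━━━┓                     
                  ┃                     
──────────────────┨                     
DD 12 43 d4 82 45 ┃                     
fc fc fc fc fc fc ┃━━━━━━━━━━━━━━━━━━━━━
d6 af df df df df ┃r                    
60 60 60 8b a8 7b ┃─────────────────────
0e ca c3 c3 c3 c3 ┃                     
35 6a 86 dc 6f 3a ┃ponents/             
a9 78 78 4b 64 45 ┃md                   
                  ┃e                    
                  ┃                     
                  ┃                     
                  ┃                     


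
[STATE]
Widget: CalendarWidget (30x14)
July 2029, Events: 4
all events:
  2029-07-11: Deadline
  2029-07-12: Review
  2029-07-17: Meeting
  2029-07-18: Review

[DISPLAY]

          July 2029           
Mo Tu We Th Fr Sa Su          
                   1          
 2  3  4  5  6  7  8          
 9 10 11* 12* 13 14 15        
16 17* 18* 19 20 21 22        
23 24 25 26 27 28 29          
30 31                         
                              
                              
                              
                              
                              
                              


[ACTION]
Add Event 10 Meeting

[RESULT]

          July 2029           
Mo Tu We Th Fr Sa Su          
                   1          
 2  3  4  5  6  7  8          
 9 10* 11* 12* 13 14 15       
16 17* 18* 19 20 21 22        
23 24 25 26 27 28 29          
30 31                         
                              
                              
                              
                              
                              
                              


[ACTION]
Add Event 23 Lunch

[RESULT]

          July 2029           
Mo Tu We Th Fr Sa Su          
                   1          
 2  3  4  5  6  7  8          
 9 10* 11* 12* 13 14 15       
16 17* 18* 19 20 21 22        
23* 24 25 26 27 28 29         
30 31                         
                              
                              
                              
                              
                              
                              


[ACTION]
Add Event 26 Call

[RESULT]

          July 2029           
Mo Tu We Th Fr Sa Su          
                   1          
 2  3  4  5  6  7  8          
 9 10* 11* 12* 13 14 15       
16 17* 18* 19 20 21 22        
23* 24 25 26* 27 28 29        
30 31                         
                              
                              
                              
                              
                              
                              


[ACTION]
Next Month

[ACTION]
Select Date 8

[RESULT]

         August 2029          
Mo Tu We Th Fr Sa Su          
       1  2  3  4  5          
 6  7 [ 8]  9 10 11 12        
13 14 15 16 17 18 19          
20 21 22 23 24 25 26          
27 28 29 30 31                
                              
                              
                              
                              
                              
                              
                              


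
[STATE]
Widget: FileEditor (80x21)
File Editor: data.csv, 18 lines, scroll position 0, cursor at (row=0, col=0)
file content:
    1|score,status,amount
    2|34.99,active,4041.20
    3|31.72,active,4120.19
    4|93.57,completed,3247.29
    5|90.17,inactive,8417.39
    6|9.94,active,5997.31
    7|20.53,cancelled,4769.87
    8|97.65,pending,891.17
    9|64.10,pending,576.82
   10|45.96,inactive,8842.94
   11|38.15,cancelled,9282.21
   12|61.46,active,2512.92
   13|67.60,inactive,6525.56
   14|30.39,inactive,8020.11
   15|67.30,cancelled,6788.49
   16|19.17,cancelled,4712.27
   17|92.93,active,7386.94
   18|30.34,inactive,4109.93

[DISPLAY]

█core,status,amount                                                            ▲
34.99,active,4041.20                                                           █
31.72,active,4120.19                                                           ░
93.57,completed,3247.29                                                        ░
90.17,inactive,8417.39                                                         ░
9.94,active,5997.31                                                            ░
20.53,cancelled,4769.87                                                        ░
97.65,pending,891.17                                                           ░
64.10,pending,576.82                                                           ░
45.96,inactive,8842.94                                                         ░
38.15,cancelled,9282.21                                                        ░
61.46,active,2512.92                                                           ░
67.60,inactive,6525.56                                                         ░
30.39,inactive,8020.11                                                         ░
67.30,cancelled,6788.49                                                        ░
19.17,cancelled,4712.27                                                        ░
92.93,active,7386.94                                                           ░
30.34,inactive,4109.93                                                         ░
                                                                               ░
                                                                               ░
                                                                               ▼


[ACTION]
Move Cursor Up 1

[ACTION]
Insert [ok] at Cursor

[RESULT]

ok█core,status,amount                                                          ▲
34.99,active,4041.20                                                           █
31.72,active,4120.19                                                           ░
93.57,completed,3247.29                                                        ░
90.17,inactive,8417.39                                                         ░
9.94,active,5997.31                                                            ░
20.53,cancelled,4769.87                                                        ░
97.65,pending,891.17                                                           ░
64.10,pending,576.82                                                           ░
45.96,inactive,8842.94                                                         ░
38.15,cancelled,9282.21                                                        ░
61.46,active,2512.92                                                           ░
67.60,inactive,6525.56                                                         ░
30.39,inactive,8020.11                                                         ░
67.30,cancelled,6788.49                                                        ░
19.17,cancelled,4712.27                                                        ░
92.93,active,7386.94                                                           ░
30.34,inactive,4109.93                                                         ░
                                                                               ░
                                                                               ░
                                                                               ▼


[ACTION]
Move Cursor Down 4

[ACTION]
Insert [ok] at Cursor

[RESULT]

okscore,status,amount                                                          ▲
34.99,active,4041.20                                                           █
31.72,active,4120.19                                                           ░
93.57,completed,3247.29                                                        ░
90ok█17,inactive,8417.39                                                       ░
9.94,active,5997.31                                                            ░
20.53,cancelled,4769.87                                                        ░
97.65,pending,891.17                                                           ░
64.10,pending,576.82                                                           ░
45.96,inactive,8842.94                                                         ░
38.15,cancelled,9282.21                                                        ░
61.46,active,2512.92                                                           ░
67.60,inactive,6525.56                                                         ░
30.39,inactive,8020.11                                                         ░
67.30,cancelled,6788.49                                                        ░
19.17,cancelled,4712.27                                                        ░
92.93,active,7386.94                                                           ░
30.34,inactive,4109.93                                                         ░
                                                                               ░
                                                                               ░
                                                                               ▼


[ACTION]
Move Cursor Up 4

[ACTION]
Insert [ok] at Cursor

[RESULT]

okscok█re,status,amount                                                        ▲
34.99,active,4041.20                                                           █
31.72,active,4120.19                                                           ░
93.57,completed,3247.29                                                        ░
90ok.17,inactive,8417.39                                                       ░
9.94,active,5997.31                                                            ░
20.53,cancelled,4769.87                                                        ░
97.65,pending,891.17                                                           ░
64.10,pending,576.82                                                           ░
45.96,inactive,8842.94                                                         ░
38.15,cancelled,9282.21                                                        ░
61.46,active,2512.92                                                           ░
67.60,inactive,6525.56                                                         ░
30.39,inactive,8020.11                                                         ░
67.30,cancelled,6788.49                                                        ░
19.17,cancelled,4712.27                                                        ░
92.93,active,7386.94                                                           ░
30.34,inactive,4109.93                                                         ░
                                                                               ░
                                                                               ░
                                                                               ▼


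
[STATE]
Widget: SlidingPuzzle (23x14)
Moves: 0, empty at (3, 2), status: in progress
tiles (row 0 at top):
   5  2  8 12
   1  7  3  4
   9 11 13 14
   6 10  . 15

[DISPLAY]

┌────┬────┬────┬────┐  
│  5 │  2 │  8 │ 12 │  
├────┼────┼────┼────┤  
│  1 │  7 │  3 │  4 │  
├────┼────┼────┼────┤  
│  9 │ 11 │ 13 │ 14 │  
├────┼────┼────┼────┤  
│  6 │ 10 │    │ 15 │  
└────┴────┴────┴────┘  
Moves: 0               
                       
                       
                       
                       


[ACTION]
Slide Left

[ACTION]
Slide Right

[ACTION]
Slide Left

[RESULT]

┌────┬────┬────┬────┐  
│  5 │  2 │  8 │ 12 │  
├────┼────┼────┼────┤  
│  1 │  7 │  3 │  4 │  
├────┼────┼────┼────┤  
│  9 │ 11 │ 13 │ 14 │  
├────┼────┼────┼────┤  
│  6 │ 10 │ 15 │    │  
└────┴────┴────┴────┘  
Moves: 3               
                       
                       
                       
                       


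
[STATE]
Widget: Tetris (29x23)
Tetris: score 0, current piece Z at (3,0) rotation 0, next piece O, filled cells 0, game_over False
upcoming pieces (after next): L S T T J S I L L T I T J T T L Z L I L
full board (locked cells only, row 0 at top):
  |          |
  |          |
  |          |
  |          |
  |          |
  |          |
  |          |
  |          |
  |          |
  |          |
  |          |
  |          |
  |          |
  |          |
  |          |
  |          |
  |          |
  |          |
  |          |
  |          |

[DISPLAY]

   ▓▓     │Next:             
    ▓▓    │▓▓                
          │▓▓                
          │                  
          │                  
          │                  
          │Score:            
          │0                 
          │                  
          │                  
          │                  
          │                  
          │                  
          │                  
          │                  
          │                  
          │                  
          │                  
          │                  
          │                  
          │                  
          │                  
          │                  


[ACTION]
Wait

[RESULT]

          │Next:             
   ▓▓     │▓▓                
    ▓▓    │▓▓                
          │                  
          │                  
          │                  
          │Score:            
          │0                 
          │                  
          │                  
          │                  
          │                  
          │                  
          │                  
          │                  
          │                  
          │                  
          │                  
          │                  
          │                  
          │                  
          │                  
          │                  


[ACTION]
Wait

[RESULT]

          │Next:             
          │▓▓                
   ▓▓     │▓▓                
    ▓▓    │                  
          │                  
          │                  
          │Score:            
          │0                 
          │                  
          │                  
          │                  
          │                  
          │                  
          │                  
          │                  
          │                  
          │                  
          │                  
          │                  
          │                  
          │                  
          │                  
          │                  


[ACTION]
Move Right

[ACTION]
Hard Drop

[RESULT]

    ▓▓    │Next:             
    ▓▓    │  ▒               
          │▒▒▒               
          │                  
          │                  
          │                  
          │Score:            
          │0                 
          │                  
          │                  
          │                  
          │                  
          │                  
          │                  
          │                  
          │                  
          │                  
          │                  
    ▓▓    │                  
     ▓▓   │                  
          │                  
          │                  
          │                  


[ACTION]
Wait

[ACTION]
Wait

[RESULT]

          │Next:             
          │  ▒               
    ▓▓    │▒▒▒               
    ▓▓    │                  
          │                  
          │                  
          │Score:            
          │0                 
          │                  
          │                  
          │                  
          │                  
          │                  
          │                  
          │                  
          │                  
          │                  
          │                  
    ▓▓    │                  
     ▓▓   │                  
          │                  
          │                  
          │                  
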